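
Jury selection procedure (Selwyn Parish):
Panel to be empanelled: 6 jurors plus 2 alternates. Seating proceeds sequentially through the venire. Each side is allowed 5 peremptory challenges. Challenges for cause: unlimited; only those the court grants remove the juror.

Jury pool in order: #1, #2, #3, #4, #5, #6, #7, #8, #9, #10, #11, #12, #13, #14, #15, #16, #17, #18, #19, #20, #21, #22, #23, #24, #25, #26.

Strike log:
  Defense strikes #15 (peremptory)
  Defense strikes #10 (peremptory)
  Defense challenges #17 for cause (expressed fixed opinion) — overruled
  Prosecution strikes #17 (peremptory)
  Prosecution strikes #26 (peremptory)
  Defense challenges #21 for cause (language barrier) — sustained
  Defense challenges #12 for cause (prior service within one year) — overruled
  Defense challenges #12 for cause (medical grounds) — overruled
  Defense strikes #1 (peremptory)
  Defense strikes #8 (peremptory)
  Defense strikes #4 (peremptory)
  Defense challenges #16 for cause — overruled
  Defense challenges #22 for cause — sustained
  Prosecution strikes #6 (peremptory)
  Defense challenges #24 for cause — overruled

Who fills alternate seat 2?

Removed: #1, #4, #6, #8, #10, #15, #17, #21, #22, #26. (#12, #16, #24 stay — for-cause denied.)
Seating in order: seats 1–6 → #2, #3, #5, #7, #9, #11; alternates → #12, #13.
So alternate 2 is #13.

13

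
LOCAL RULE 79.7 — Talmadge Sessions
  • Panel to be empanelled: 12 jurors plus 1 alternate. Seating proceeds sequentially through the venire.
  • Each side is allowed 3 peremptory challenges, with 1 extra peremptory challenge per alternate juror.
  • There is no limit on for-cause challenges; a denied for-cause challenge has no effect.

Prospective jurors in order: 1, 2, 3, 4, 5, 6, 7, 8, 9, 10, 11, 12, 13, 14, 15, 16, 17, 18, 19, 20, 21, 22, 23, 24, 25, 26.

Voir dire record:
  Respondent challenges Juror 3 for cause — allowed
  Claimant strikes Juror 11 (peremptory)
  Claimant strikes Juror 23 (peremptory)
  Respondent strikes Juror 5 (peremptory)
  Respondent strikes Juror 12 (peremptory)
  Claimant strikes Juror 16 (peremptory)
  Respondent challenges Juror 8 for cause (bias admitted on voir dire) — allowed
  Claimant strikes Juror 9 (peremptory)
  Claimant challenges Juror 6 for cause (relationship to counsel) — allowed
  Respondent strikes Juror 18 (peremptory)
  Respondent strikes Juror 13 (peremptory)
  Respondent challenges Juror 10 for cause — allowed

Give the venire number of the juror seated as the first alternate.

25

Removed: #3, #5, #6, #8, #9, #10, #11, #12, #13, #16, #18, #23.
Filling seats in venire order through position 13: #1, #2, #4, #7, #14, #15, #17, #19, #20, #21, #22, #24, #25.
So alternate 1 is #25.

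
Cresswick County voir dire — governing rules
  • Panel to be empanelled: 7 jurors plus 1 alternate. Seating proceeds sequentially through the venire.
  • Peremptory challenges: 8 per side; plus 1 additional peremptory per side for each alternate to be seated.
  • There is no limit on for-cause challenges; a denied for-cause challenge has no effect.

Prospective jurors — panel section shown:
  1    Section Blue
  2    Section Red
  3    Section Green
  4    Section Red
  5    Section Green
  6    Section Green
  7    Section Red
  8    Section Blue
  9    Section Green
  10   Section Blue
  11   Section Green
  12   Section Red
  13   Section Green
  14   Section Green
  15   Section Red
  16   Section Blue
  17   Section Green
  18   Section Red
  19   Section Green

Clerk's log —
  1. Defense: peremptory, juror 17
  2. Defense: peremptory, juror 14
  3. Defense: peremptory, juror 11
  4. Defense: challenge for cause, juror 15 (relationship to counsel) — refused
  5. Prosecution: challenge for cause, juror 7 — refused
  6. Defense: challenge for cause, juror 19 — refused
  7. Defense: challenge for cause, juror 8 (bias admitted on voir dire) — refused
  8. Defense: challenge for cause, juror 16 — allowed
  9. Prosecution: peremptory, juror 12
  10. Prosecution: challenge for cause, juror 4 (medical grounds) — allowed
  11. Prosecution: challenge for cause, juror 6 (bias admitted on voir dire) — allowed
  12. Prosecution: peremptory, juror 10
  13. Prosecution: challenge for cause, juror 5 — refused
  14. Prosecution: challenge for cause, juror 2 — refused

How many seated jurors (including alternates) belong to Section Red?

2

Removed: #4, #6, #10, #11, #12, #14, #16, #17.
Seated (8 incl. alternates): #1, #2, #3, #5, #7, #8, #9, #13.
Of those, in Section Red: #2, #7 → 2.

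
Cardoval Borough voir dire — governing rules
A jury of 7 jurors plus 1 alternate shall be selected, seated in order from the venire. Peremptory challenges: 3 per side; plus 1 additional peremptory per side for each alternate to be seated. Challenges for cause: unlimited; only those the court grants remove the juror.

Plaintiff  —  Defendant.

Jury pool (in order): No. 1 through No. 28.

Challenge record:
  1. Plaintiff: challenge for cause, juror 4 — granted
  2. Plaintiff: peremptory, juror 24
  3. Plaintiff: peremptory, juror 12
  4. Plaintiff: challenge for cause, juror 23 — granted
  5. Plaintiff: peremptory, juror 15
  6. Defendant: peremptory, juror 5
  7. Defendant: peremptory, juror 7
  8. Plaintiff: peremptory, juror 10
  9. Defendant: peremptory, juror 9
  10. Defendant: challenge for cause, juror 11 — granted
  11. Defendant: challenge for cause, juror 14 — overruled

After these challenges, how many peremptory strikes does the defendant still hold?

Defendant allotment: 3 base + 1 × 1 alternate = 4.
Defendant peremptories used: #5, #7, #9 — 3 (for-cause on #11, #14 don't count).
Remaining: 4 − 3 = 1.

1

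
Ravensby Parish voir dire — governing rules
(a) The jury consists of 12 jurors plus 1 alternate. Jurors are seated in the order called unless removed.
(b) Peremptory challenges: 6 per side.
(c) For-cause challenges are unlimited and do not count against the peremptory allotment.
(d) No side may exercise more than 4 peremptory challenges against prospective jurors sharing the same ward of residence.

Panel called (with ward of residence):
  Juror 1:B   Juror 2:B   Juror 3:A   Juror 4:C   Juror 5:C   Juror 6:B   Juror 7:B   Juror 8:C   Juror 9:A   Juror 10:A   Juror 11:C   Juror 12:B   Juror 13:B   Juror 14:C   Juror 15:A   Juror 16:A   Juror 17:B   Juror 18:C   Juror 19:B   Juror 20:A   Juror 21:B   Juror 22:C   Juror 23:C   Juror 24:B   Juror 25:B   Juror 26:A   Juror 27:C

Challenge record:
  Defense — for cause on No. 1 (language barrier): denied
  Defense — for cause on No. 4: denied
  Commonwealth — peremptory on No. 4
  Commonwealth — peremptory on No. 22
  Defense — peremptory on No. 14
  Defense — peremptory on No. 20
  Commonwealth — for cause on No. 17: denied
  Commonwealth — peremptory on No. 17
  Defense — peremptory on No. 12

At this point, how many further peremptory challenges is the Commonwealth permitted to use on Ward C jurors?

2

Commonwealth peremptories so far: #4, #22, #17 — 3 of 6 used, 3 left overall.
Against Ward C: #4, #22 — 2 used; per-ward cap 4 leaves 2.
Binding limit: min(3, 2) = 2.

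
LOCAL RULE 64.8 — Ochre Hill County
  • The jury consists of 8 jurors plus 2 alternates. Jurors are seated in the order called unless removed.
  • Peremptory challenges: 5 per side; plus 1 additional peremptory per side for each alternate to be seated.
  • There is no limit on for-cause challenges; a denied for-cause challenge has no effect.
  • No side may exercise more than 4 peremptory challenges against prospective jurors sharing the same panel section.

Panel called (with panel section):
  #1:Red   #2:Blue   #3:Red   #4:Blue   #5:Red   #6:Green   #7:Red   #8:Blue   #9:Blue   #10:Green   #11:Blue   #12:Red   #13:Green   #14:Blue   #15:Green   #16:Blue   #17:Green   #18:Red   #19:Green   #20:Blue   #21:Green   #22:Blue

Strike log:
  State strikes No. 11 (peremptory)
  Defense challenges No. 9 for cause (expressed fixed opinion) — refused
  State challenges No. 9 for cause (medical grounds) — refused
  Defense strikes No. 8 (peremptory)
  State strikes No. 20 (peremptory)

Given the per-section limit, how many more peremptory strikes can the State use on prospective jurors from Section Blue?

State peremptories so far: #11, #20 — 2 of 7 used, 5 left overall.
Against Section Blue: #11, #20 — 2 used; per-section cap 4 leaves 2.
Binding limit: min(5, 2) = 2.

2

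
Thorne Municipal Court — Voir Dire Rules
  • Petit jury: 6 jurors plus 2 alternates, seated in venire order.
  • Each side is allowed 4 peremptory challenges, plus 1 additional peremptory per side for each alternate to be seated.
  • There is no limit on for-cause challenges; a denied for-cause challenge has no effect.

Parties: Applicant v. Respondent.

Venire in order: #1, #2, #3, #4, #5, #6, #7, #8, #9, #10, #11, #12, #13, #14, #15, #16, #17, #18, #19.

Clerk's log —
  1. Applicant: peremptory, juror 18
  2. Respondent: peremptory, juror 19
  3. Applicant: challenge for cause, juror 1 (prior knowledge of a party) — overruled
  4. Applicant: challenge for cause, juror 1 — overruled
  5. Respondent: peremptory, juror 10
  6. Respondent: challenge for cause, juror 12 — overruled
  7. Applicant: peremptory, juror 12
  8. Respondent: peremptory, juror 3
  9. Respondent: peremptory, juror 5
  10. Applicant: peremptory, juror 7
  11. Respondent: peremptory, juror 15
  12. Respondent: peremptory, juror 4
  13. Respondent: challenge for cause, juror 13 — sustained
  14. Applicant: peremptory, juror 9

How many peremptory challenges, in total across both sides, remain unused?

2

Applicant allotment: 4 base + 1 × 2 alternates = 6. Respondent allotment: 4 base + 1 × 2 alternates = 6.
Applicant peremptories used: #18, #12, #7, #9 — 4 (for-cause on #1, #1 don't count).
Respondent peremptories used: #19, #10, #3, #5, #15, #4 — 6 (for-cause on #12, #13 don't count).
Remaining: (6 − 4) + (6 − 6) = 2.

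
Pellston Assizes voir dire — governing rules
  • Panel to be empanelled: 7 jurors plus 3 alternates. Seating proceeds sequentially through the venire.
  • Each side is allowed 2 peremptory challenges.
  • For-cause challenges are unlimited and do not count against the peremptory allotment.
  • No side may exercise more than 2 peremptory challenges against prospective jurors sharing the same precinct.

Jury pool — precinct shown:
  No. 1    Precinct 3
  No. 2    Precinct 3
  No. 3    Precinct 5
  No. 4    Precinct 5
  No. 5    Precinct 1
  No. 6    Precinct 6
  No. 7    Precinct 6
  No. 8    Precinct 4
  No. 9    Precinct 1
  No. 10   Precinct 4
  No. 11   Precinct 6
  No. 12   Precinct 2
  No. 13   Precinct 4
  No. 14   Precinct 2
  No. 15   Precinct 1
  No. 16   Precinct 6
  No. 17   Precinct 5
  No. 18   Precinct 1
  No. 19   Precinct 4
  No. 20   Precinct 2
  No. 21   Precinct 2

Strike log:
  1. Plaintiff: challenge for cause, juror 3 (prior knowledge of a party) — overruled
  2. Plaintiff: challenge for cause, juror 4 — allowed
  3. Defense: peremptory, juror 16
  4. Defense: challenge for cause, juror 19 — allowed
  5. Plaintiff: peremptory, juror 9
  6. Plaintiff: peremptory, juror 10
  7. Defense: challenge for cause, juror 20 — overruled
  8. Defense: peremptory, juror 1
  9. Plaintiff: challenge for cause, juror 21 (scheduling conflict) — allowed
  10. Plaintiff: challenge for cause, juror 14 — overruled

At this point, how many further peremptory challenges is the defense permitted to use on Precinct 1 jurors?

0

Defense peremptories so far: #16, #1 — 2 of 2 used, 0 left overall.
Against Precinct 1: none yet — per-precinct cap 2 leaves 2.
Binding limit: min(0, 2) = 0.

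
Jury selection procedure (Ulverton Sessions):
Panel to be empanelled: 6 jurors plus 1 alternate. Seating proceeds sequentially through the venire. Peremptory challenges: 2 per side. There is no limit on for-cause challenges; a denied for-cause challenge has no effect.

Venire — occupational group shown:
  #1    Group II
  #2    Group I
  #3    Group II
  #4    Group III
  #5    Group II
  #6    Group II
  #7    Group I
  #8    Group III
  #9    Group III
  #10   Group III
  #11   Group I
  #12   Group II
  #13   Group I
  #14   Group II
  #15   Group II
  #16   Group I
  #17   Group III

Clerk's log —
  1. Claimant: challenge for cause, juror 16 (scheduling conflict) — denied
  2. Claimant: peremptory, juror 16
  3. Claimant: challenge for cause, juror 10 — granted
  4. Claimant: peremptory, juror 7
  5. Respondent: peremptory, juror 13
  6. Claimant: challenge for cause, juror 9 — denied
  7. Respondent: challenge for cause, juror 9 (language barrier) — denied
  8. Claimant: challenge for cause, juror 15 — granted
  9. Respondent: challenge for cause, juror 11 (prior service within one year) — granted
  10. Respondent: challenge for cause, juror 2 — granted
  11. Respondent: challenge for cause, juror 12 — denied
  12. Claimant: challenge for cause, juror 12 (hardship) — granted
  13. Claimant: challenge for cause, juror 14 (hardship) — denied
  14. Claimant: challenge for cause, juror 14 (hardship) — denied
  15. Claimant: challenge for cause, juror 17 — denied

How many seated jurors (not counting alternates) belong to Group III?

2

Removed: #2, #7, #10, #11, #12, #13, #15, #16.
Seated jurors 1–6: #1, #3, #4, #5, #6, #8 (alternates #9 not counted).
Of those, in Group III: #4, #8 → 2.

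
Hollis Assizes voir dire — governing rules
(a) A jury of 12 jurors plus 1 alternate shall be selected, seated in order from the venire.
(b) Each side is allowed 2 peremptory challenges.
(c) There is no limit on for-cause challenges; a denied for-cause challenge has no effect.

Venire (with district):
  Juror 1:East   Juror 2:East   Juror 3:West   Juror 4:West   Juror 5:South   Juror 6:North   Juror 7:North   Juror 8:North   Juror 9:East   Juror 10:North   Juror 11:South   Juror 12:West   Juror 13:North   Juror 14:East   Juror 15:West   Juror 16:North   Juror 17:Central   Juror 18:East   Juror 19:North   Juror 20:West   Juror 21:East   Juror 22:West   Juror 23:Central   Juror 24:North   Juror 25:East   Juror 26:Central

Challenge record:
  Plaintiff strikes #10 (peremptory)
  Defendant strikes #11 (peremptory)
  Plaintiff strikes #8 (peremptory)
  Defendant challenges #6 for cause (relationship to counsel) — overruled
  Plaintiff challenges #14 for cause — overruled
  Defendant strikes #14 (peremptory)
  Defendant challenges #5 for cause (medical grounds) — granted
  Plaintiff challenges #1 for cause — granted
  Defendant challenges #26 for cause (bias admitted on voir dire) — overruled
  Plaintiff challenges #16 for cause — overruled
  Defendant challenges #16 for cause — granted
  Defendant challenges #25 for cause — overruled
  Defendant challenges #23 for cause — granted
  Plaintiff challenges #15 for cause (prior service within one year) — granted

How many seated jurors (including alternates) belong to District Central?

1

Removed: #1, #5, #8, #10, #11, #14, #15, #16, #23.
Seated (13 incl. alternates): #2, #3, #4, #6, #7, #9, #12, #13, #17, #18, #19, #20, #21.
Of those, in District Central: #17 → 1.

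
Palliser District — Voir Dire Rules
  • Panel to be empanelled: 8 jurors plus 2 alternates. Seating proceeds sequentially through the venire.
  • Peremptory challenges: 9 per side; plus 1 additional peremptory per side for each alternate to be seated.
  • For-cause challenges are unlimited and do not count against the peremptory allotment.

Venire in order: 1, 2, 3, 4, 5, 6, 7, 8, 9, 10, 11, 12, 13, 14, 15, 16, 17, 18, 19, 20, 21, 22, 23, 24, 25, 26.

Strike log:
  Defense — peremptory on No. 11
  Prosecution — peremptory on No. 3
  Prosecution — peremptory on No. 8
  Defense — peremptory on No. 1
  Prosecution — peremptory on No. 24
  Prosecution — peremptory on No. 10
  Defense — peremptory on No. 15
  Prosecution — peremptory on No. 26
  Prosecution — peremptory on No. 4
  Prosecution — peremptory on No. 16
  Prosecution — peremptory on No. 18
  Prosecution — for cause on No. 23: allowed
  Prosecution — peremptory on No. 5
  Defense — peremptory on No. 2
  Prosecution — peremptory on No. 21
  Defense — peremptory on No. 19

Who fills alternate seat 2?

Removed: #1, #2, #3, #4, #5, #8, #10, #11, #15, #16, #18, #19, #21, #23, #24, #26.
Seating in order: seats 1–8 → #6, #7, #9, #12, #13, #14, #17, #20; alternates → #22, #25.
So alternate 2 is #25.

25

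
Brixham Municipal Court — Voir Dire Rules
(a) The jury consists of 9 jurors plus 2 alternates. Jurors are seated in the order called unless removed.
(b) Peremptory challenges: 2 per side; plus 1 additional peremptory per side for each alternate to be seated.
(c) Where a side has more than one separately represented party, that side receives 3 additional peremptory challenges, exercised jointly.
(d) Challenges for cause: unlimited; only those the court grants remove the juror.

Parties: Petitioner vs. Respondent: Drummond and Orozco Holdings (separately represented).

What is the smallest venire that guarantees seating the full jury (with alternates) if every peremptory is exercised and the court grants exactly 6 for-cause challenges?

28

Seats to fill: 9 + 2 alternates = 11.
Peremptories — Petitioner: 2 + 1×2 = 4; Respondent: 2 + 1×2 + 3 = 7; total 11.
For-cause removals: 6.
Minimum venire: 11 + 11 + 6 = 28.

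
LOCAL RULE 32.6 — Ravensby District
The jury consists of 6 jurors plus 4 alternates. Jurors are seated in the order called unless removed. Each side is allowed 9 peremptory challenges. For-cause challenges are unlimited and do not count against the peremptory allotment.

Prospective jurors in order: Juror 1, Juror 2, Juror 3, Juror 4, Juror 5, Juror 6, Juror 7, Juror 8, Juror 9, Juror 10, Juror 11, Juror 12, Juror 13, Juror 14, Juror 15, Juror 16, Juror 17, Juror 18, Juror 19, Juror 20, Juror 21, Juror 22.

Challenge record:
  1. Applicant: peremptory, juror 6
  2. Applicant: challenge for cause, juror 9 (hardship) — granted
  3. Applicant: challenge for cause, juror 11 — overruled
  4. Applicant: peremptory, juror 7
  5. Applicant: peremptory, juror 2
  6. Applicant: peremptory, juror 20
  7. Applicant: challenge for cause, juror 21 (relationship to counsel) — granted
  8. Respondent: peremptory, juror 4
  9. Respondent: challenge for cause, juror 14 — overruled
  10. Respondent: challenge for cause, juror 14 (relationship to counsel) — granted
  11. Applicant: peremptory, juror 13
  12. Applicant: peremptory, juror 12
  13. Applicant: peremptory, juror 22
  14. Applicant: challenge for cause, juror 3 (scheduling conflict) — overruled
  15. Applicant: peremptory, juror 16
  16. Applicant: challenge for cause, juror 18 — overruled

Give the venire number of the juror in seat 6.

11

Removed: #2, #4, #6, #7, #9, #12, #13, #14, #16, #20, #21, #22. (#3, #11, #18 stay — for-cause denied.)
Seating in order: seats 1–6 → #1, #3, #5, #8, #10, #11; alternates → #15, #17, #18, #19.
So seat 6 is #11.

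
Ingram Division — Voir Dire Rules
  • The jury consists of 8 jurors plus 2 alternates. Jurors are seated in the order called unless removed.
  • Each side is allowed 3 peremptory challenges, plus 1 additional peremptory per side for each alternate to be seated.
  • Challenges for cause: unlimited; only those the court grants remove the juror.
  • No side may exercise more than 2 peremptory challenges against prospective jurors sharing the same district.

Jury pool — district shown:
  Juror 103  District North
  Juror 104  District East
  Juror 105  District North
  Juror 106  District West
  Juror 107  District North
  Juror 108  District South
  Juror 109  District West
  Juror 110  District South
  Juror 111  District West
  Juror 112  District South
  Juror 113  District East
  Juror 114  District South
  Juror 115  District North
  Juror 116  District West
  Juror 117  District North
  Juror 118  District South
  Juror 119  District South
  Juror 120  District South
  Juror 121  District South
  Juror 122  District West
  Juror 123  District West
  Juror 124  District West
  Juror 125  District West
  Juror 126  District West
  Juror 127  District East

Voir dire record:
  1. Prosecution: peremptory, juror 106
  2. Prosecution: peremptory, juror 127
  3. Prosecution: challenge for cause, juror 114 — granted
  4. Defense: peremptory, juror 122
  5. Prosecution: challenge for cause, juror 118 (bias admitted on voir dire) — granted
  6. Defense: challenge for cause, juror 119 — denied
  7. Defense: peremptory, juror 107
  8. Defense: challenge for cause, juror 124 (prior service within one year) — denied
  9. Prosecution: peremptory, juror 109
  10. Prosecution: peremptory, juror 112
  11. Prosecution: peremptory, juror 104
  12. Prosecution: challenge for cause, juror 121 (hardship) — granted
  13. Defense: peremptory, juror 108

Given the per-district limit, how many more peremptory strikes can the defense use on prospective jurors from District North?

Defense peremptories so far: #122, #107, #108 — 3 of 5 used, 2 left overall.
Against District North: #107 — 1 used; per-district cap 2 leaves 1.
Binding limit: min(2, 1) = 1.

1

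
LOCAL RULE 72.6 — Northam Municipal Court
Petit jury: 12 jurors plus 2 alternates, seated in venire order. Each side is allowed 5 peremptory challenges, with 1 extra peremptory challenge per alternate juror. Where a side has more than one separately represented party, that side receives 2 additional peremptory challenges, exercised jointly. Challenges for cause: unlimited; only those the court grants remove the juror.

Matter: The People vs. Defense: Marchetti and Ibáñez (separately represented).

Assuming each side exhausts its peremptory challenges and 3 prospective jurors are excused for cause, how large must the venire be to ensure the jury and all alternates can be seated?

Seats to fill: 12 + 2 alternates = 14.
Peremptories — The People: 5 + 1×2 = 7; Defense: 5 + 1×2 + 2 = 9; total 16.
For-cause removals: 3.
Minimum venire: 14 + 16 + 3 = 33.

33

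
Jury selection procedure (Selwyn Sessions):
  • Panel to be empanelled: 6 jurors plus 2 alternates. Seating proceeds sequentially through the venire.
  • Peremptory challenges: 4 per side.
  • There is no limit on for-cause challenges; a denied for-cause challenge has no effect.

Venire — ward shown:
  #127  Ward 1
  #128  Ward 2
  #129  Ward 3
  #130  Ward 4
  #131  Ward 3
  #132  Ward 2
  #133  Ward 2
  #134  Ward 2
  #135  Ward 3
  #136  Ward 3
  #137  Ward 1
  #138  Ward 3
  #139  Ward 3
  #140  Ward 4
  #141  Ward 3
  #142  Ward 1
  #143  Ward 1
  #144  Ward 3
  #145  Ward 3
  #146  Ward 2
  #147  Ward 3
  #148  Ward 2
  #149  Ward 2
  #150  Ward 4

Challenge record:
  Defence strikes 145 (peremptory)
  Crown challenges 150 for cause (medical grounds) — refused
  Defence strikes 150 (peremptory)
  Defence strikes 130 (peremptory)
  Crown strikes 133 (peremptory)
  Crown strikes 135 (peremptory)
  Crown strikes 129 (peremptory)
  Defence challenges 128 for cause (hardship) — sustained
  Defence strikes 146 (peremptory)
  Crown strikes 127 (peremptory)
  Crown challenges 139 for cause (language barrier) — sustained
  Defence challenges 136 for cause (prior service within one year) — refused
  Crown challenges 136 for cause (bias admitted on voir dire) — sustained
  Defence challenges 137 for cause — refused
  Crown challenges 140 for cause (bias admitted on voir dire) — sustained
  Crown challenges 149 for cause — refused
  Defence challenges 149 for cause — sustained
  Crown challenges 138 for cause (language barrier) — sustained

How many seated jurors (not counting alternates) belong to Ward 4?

Removed: #127, #128, #129, #130, #133, #135, #136, #138, #139, #140, #145, #146, #149, #150.
Seated jurors 1–6: #131, #132, #134, #137, #141, #142 (alternates #143, #144 not counted).
None of those are in Ward 4 → 0.

0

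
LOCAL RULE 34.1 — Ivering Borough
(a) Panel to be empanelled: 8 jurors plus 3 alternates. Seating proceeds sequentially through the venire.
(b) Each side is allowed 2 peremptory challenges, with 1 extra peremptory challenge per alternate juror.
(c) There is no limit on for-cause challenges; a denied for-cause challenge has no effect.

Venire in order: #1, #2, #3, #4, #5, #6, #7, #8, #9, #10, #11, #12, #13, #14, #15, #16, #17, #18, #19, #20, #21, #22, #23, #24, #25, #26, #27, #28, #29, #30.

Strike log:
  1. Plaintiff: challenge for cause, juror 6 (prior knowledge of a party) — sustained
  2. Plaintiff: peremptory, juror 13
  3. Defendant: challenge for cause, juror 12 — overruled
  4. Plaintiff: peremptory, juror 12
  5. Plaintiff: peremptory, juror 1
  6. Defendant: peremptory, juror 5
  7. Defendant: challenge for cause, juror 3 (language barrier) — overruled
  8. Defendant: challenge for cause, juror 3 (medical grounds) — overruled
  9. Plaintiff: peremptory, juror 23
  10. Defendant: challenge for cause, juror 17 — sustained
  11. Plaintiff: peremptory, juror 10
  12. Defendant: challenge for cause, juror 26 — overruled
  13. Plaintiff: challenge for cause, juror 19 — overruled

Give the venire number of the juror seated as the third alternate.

18

Removed: #1, #5, #6, #10, #12, #13, #17, #23. (#3, #19, #26 stay — for-cause denied.)
Seating in order: seats 1–8 → #2, #3, #4, #7, #8, #9, #11, #14; alternates → #15, #16, #18.
So alternate 3 is #18.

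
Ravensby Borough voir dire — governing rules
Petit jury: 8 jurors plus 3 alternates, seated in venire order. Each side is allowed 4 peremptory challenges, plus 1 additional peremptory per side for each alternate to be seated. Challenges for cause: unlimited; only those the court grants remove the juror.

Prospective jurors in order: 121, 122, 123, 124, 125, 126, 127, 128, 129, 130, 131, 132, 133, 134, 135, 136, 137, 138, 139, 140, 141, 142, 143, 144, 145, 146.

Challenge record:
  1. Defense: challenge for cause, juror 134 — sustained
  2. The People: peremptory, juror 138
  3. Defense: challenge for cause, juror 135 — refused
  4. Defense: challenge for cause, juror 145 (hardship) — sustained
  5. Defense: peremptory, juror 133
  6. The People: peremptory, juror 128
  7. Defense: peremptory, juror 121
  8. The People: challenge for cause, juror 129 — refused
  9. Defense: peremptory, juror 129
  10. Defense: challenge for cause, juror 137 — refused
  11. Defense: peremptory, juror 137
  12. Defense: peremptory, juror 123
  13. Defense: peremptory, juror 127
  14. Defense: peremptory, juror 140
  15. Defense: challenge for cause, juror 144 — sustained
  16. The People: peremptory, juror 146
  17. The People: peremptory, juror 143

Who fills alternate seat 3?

Removed: #121, #123, #127, #128, #129, #133, #134, #137, #138, #140, #143, #144, #145, #146. (#135 stays — for-cause denied.)
Seating in order: seats 1–8 → #122, #124, #125, #126, #130, #131, #132, #135; alternates → #136, #139, #141.
So alternate 3 is #141.

141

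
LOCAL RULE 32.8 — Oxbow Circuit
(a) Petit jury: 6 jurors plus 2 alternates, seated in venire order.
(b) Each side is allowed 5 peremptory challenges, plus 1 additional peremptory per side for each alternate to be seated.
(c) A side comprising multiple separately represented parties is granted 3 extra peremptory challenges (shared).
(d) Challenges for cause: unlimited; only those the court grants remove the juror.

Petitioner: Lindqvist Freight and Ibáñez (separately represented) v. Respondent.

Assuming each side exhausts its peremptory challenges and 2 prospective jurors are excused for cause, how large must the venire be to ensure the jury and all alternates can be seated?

Seats to fill: 6 + 2 alternates = 8.
Peremptories — Petitioner: 5 + 1×2 + 3 = 10; Respondent: 5 + 1×2 = 7; total 17.
For-cause removals: 2.
Minimum venire: 8 + 17 + 2 = 27.

27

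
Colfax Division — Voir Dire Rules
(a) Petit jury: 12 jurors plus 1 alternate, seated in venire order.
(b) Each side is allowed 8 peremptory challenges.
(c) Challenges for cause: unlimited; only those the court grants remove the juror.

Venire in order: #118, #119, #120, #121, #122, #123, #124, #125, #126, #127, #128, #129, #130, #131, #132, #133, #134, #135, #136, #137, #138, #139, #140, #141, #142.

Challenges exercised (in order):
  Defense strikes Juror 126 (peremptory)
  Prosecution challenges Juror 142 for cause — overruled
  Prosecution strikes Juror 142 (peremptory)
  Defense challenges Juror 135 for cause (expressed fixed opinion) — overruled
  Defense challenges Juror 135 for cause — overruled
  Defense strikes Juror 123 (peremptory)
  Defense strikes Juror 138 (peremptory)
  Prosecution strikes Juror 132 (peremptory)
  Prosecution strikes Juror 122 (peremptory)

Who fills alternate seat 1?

134

Removed: #122, #123, #126, #132, #138, #142. (#135 stays — for-cause denied.)
Seating in order: seats 1–12 → #118, #119, #120, #121, #124, #125, #127, #128, #129, #130, #131, #133; alternates → #134.
So alternate 1 is #134.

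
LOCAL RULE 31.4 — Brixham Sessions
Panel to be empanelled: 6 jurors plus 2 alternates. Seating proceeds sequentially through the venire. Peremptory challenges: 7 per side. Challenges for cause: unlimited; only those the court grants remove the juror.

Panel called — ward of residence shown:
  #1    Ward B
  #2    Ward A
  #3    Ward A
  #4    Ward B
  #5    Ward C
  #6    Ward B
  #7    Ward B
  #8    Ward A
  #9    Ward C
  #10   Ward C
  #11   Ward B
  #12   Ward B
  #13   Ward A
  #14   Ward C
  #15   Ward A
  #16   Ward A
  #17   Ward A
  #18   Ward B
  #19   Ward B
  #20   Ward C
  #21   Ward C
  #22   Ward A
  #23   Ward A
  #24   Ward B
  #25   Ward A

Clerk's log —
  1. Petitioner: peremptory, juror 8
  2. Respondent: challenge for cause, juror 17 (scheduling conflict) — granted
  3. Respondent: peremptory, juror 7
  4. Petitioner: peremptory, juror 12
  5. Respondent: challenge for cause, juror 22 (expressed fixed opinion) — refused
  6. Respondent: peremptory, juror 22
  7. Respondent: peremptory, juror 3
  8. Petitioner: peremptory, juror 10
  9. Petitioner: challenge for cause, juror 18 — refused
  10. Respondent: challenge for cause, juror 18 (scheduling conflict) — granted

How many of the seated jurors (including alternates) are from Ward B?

4

Removed: #3, #7, #8, #10, #12, #17, #18, #22.
Seated (8 incl. alternates): #1, #2, #4, #5, #6, #9, #11, #13.
Of those, in Ward B: #1, #4, #6, #11 → 4.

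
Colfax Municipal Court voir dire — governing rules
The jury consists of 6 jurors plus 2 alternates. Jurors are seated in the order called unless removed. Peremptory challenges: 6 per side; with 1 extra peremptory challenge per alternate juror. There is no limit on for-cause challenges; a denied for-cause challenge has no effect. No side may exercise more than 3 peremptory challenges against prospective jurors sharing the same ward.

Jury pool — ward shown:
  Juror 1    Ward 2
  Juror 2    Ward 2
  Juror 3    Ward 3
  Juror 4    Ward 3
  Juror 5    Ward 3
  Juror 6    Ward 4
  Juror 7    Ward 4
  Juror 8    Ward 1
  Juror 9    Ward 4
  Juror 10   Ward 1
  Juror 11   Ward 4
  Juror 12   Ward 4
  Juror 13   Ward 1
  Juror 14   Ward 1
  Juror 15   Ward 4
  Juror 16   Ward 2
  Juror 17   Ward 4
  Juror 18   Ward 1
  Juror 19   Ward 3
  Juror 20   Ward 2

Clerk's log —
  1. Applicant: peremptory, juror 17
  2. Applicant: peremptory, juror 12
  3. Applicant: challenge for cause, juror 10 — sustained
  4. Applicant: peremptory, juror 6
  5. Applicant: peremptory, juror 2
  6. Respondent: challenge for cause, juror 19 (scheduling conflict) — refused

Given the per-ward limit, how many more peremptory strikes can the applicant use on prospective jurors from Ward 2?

Applicant peremptories so far: #17, #12, #6, #2 — 4 of 8 used, 4 left overall.
Against Ward 2: #2 — 1 used; per-ward cap 3 leaves 2.
Binding limit: min(4, 2) = 2.

2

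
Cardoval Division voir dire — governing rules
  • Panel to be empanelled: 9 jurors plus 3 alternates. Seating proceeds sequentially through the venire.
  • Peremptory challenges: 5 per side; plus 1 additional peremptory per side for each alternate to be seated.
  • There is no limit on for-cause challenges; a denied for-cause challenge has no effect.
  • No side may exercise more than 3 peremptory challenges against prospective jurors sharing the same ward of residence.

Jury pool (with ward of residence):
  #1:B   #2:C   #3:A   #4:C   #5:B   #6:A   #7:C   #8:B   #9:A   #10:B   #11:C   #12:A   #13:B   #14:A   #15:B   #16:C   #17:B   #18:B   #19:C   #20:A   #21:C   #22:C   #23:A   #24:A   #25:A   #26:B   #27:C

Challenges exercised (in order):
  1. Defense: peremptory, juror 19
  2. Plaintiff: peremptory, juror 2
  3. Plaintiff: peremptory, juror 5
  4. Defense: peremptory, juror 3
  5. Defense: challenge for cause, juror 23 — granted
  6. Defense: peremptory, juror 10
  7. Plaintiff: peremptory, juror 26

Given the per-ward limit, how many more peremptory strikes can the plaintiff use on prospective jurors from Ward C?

Plaintiff peremptories so far: #2, #5, #26 — 3 of 8 used, 5 left overall.
Against Ward C: #2 — 1 used; per-ward cap 3 leaves 2.
Binding limit: min(5, 2) = 2.

2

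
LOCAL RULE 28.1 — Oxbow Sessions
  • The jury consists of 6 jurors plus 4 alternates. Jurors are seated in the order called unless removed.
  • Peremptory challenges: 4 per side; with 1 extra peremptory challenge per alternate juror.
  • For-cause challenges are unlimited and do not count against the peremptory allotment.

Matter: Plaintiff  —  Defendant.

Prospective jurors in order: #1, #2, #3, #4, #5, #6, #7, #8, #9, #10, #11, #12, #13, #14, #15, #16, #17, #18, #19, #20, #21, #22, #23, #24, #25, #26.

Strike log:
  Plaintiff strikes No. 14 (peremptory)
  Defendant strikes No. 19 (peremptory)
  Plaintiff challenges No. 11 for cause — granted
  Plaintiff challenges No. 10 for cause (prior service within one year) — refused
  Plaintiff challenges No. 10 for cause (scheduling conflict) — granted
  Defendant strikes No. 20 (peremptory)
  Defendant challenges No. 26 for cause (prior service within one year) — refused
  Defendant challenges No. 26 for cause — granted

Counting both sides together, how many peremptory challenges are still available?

Plaintiff allotment: 4 base + 1 × 4 alternates = 8. Defendant allotment: 4 base + 1 × 4 alternates = 8.
Plaintiff peremptories used: #14 — 1 (for-cause on #11, #10, #10 don't count).
Defendant peremptories used: #19, #20 — 2 (for-cause on #26, #26 don't count).
Remaining: (8 − 1) + (8 − 2) = 13.

13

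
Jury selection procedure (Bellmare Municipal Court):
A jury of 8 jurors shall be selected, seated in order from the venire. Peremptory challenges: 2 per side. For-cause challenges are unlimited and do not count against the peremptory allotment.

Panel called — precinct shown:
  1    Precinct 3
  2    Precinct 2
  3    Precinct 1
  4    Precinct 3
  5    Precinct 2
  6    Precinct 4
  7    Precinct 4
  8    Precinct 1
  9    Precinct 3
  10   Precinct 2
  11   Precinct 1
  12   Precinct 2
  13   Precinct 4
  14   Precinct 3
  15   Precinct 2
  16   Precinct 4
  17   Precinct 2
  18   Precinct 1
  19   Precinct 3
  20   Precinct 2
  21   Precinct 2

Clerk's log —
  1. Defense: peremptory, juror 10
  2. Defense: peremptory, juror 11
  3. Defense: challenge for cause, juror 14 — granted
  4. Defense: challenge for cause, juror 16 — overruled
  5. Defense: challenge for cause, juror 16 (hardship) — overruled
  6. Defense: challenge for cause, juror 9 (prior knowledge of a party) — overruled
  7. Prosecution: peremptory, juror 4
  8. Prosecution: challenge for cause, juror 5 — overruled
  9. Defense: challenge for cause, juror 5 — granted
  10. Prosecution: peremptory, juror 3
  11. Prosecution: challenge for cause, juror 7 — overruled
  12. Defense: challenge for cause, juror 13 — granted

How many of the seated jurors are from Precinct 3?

2

Removed: #3, #4, #5, #10, #11, #13, #14.
Seated jurors 1–8: #1, #2, #6, #7, #8, #9, #12, #15.
Of those, in Precinct 3: #1, #9 → 2.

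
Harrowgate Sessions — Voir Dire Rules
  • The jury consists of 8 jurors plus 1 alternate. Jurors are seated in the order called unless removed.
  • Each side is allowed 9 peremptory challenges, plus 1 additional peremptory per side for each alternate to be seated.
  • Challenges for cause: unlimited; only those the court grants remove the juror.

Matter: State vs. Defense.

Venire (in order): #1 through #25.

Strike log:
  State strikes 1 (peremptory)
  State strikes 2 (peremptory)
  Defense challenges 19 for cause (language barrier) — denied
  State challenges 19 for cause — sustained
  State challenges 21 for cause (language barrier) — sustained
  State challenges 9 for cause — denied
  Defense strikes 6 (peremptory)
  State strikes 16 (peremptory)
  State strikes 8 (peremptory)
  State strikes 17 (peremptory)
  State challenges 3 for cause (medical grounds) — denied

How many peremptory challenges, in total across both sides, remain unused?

14

State allotment: 9 base + 1 × 1 alternate = 10. Defense allotment: 9 base + 1 × 1 alternate = 10.
State peremptories used: #1, #2, #16, #8, #17 — 5 (for-cause on #19, #21, #9, #3 don't count).
Defense peremptories used: #6 — 1 (the for-cause on #19 doesn't count).
Remaining: (10 − 5) + (10 − 1) = 14.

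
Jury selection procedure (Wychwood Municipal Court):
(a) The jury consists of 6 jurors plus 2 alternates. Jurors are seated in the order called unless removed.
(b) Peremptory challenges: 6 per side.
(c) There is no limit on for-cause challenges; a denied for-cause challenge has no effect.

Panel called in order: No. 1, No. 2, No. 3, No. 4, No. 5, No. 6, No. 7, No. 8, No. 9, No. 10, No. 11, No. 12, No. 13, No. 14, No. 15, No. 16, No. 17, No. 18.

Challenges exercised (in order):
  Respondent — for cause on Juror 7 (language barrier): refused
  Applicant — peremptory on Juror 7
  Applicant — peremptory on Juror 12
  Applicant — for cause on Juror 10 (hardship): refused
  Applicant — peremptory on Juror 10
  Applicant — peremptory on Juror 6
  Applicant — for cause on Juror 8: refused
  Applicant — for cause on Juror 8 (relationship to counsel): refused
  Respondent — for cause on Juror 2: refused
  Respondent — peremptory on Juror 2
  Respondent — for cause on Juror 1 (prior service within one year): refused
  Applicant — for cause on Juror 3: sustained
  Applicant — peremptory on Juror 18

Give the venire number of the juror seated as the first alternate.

13

Removed: #2, #3, #6, #7, #10, #12, #18. (#1, #8 stay — for-cause denied.)
Seating in order: seats 1–6 → #1, #4, #5, #8, #9, #11; alternates → #13, #14.
So alternate 1 is #13.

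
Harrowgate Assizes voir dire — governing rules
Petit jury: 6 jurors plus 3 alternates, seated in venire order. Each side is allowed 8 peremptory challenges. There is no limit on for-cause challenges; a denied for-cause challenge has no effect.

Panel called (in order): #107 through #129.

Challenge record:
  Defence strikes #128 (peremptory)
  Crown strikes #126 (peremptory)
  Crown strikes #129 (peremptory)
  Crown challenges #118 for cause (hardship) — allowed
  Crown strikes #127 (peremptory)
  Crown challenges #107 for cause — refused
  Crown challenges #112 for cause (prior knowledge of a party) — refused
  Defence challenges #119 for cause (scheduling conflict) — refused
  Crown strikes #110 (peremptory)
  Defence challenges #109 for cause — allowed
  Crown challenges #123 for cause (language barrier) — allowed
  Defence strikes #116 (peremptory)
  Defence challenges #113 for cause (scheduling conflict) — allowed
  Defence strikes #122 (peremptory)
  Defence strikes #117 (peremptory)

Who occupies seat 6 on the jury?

115

Removed: #109, #110, #113, #116, #117, #118, #122, #123, #126, #127, #128, #129. (#107, #112, #119 stay — for-cause denied.)
Seating in order: seats 1–6 → #107, #108, #111, #112, #114, #115; alternates → #119, #120, #121.
So seat 6 is #115.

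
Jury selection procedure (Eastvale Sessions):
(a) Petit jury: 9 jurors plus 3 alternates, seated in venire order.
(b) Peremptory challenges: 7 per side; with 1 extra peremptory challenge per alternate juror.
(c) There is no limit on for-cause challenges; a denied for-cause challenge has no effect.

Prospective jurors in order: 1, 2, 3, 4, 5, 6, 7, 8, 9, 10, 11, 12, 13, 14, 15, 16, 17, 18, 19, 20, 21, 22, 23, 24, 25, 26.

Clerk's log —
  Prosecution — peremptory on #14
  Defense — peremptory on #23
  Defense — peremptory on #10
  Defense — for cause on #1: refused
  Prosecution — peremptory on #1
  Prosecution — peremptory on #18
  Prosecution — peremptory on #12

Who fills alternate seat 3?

16

Removed: #1, #10, #12, #14, #18, #23.
Seating in order: seats 1–9 → #2, #3, #4, #5, #6, #7, #8, #9, #11; alternates → #13, #15, #16.
So alternate 3 is #16.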